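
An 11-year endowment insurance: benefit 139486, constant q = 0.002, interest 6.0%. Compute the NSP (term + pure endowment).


Term component = 2180.8708
Pure endowment = 11_p_x * v^11 * benefit = 0.978219 * 0.526788 * 139486 = 71879.005
NSP = 74059.8758


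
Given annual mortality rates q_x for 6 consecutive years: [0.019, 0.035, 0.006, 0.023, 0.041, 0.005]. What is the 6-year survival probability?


p_k = 1 - q_k for each year
Survival = product of (1 - q_k)
= 0.981 * 0.965 * 0.994 * 0.977 * 0.959 * 0.995
= 0.8772


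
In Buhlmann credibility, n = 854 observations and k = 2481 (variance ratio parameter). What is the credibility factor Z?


Z = n / (n + k)
= 854 / (854 + 2481)
= 854 / 3335
= 0.2561


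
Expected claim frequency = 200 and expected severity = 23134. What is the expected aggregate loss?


E[S] = E[N] * E[X]
= 200 * 23134
= 4.6268e+06


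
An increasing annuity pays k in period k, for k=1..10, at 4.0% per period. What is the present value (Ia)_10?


(Ia)_n = sum_{k=1}^{n} k * v^k, v = 1/(1+i)
v = 0.961538
Sum computed term by term:
(Ia)_10 = 41.9922


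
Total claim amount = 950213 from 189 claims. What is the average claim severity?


severity = total / number
= 950213 / 189
= 5027.582


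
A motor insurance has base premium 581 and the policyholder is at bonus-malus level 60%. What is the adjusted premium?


adjusted = base * BM_level / 100
= 581 * 60 / 100
= 581 * 0.6
= 348.6


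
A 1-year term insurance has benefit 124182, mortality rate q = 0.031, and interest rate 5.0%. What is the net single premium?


NSP = benefit * q * v
v = 1/(1+i) = 0.952381
NSP = 124182 * 0.031 * 0.952381
= 3666.3257


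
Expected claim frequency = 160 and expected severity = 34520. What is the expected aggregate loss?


E[S] = E[N] * E[X]
= 160 * 34520
= 5.5232e+06


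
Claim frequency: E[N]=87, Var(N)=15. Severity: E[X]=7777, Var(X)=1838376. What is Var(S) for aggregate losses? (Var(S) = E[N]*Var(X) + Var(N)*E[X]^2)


Var(S) = E[N]*Var(X) + Var(N)*E[X]^2
= 87*1838376 + 15*7777^2
= 159938712 + 907225935
= 1.0672e+09


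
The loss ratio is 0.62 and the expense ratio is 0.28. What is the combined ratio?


Combined ratio = loss ratio + expense ratio
= 0.62 + 0.28
= 0.9


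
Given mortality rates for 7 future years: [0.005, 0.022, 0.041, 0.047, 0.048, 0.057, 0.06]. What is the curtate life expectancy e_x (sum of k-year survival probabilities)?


e_x = sum_{k=1}^{n} k_p_x
k_p_x values:
  1_p_x = 0.995
  2_p_x = 0.97311
  3_p_x = 0.933212
  4_p_x = 0.889352
  5_p_x = 0.846663
  6_p_x = 0.798403
  7_p_x = 0.750499
e_x = 6.1862


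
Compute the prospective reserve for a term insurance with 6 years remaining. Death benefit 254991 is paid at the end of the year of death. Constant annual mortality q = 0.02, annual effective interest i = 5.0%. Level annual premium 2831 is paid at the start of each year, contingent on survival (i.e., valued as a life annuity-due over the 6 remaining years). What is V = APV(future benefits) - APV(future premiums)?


v = 1/(1+i) = 0.952381
APV(future benefits) per unit = sum_{k=0}^{5} k_p_x * q * v^(k+1) = 0.096849
APV(future benefits) = 254991 * 0.096849 = 24695.5706
Life annuity-due factor ä_{x:6} = sum_{k=0}^{5} k_p_x * v^k = 5.084562
APV(future premiums) = 2831 * 5.084562 = 14394.394
V = 24695.5706 - 14394.394
= 10301.1766


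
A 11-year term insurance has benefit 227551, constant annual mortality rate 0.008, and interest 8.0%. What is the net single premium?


NSP = benefit * sum_{k=0}^{n-1} k_p_x * q * v^(k+1)
With constant q=0.008, v=0.925926
Sum = 0.055217
NSP = 227551 * 0.055217
= 12564.6385


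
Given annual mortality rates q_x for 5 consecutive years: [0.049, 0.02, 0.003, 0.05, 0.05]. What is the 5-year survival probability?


p_k = 1 - q_k for each year
Survival = product of (1 - q_k)
= 0.951 * 0.98 * 0.997 * 0.95 * 0.95
= 0.8386


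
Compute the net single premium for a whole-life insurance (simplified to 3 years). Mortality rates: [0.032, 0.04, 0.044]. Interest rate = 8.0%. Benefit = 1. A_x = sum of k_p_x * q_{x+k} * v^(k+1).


v = 0.925926
Year 0: k_p_x=1.0, q=0.032, term=0.02963
Year 1: k_p_x=0.968, q=0.04, term=0.033196
Year 2: k_p_x=0.92928, q=0.044, term=0.032458
A_x = 0.0953


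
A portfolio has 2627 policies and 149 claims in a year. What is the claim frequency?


frequency = claims / policies
= 149 / 2627
= 0.0567


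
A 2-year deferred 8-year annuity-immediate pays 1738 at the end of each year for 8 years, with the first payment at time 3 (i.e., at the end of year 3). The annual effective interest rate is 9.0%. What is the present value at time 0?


PV at time 2 of the 8-year annuity-immediate:
a_n = 1738 * (1-(1+0.09)^(-8))/0.09 = 9619.5156
Discount back 2 years to time 0:
PV = 9619.5156 * (1+0.09)^(-2)
= 9619.5156 * 0.84168
= 8096.5538


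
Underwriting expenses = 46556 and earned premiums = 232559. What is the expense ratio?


Expense ratio = expenses / premiums
= 46556 / 232559
= 0.2002


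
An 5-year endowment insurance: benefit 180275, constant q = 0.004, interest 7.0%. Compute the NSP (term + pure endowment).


Term component = 2934.6813
Pure endowment = 5_p_x * v^5 * benefit = 0.980159 * 0.712986 * 180275 = 125983.3951
NSP = 128918.0765


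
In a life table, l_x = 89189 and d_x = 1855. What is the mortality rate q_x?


q_x = d_x / l_x
= 1855 / 89189
= 0.0208


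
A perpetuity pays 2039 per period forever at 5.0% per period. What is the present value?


PV = PMT / i
= 2039 / 0.05
= 40780.0


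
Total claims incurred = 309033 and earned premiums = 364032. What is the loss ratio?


Loss ratio = claims / premiums
= 309033 / 364032
= 0.8489


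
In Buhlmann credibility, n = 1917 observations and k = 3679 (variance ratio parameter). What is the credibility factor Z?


Z = n / (n + k)
= 1917 / (1917 + 3679)
= 1917 / 5596
= 0.3426


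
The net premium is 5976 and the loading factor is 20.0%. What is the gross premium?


Gross = net * (1 + loading)
= 5976 * (1 + 0.2)
= 5976 * 1.2
= 7171.2


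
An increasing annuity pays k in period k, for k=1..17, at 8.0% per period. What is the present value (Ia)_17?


(Ia)_n = sum_{k=1}^{n} k * v^k, v = 1/(1+i)
v = 0.925926
Sum computed term by term:
(Ia)_17 = 65.71


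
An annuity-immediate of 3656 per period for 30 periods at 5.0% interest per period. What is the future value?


FV = PMT * ((1+i)^n - 1) / i
= 3656 * ((1.05)^30 - 1) / 0.05
= 3656 * (4.321942 - 1) / 0.05
= 242900.4265


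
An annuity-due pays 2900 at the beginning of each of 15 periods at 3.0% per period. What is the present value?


PV_due = PMT * (1-(1+i)^(-n))/i * (1+i)
PV_immediate = 34620.0118
PV_due = 34620.0118 * 1.03
= 35658.6121


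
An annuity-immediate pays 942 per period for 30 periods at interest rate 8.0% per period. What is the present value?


PV = PMT * (1 - (1+i)^(-n)) / i
= 942 * (1 - (1+0.08)^(-30)) / 0.08
= 942 * (1 - 0.099377) / 0.08
= 942 * 11.257783
= 10604.8319


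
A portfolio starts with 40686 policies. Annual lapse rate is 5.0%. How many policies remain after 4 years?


remaining = initial * (1 - lapse)^years
= 40686 * (1 - 0.05)^4
= 40686 * 0.814506
= 33139.0013


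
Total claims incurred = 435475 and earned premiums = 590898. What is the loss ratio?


Loss ratio = claims / premiums
= 435475 / 590898
= 0.737


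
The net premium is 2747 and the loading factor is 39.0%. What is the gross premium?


Gross = net * (1 + loading)
= 2747 * (1 + 0.39)
= 2747 * 1.39
= 3818.33


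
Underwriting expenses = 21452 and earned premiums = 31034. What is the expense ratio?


Expense ratio = expenses / premiums
= 21452 / 31034
= 0.6912


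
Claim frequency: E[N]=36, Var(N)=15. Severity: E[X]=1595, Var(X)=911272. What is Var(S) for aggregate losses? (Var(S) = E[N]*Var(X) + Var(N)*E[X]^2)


Var(S) = E[N]*Var(X) + Var(N)*E[X]^2
= 36*911272 + 15*1595^2
= 32805792 + 38160375
= 7.0966e+07


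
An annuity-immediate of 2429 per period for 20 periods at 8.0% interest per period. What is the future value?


FV = PMT * ((1+i)^n - 1) / i
= 2429 * ((1.08)^20 - 1) / 0.08
= 2429 * (4.660957 - 1) / 0.08
= 111155.8113


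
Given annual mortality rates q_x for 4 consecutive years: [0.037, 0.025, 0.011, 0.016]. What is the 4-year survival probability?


p_k = 1 - q_k for each year
Survival = product of (1 - q_k)
= 0.963 * 0.975 * 0.989 * 0.984
= 0.9137


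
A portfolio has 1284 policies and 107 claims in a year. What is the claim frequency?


frequency = claims / policies
= 107 / 1284
= 0.0833


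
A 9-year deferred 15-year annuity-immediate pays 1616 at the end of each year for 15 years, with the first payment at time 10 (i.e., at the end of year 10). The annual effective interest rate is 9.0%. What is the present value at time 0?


PV at time 9 of the 15-year annuity-immediate:
a_n = 1616 * (1-(1+0.09)^(-15))/0.09 = 13026.0725
Discount back 9 years to time 0:
PV = 13026.0725 * (1+0.09)^(-9)
= 13026.0725 * 0.460428
= 5997.5656


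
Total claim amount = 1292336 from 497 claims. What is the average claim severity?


severity = total / number
= 1292336 / 497
= 2600.2736


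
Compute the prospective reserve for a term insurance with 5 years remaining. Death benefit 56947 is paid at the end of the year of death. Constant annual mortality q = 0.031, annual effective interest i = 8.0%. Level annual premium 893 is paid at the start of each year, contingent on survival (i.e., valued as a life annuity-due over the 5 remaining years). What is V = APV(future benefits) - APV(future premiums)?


v = 1/(1+i) = 0.925926
APV(future benefits) per unit = sum_{k=0}^{4} k_p_x * q * v^(k+1) = 0.116897
APV(future benefits) = 56947 * 0.116897 = 6656.9294
Life annuity-due factor ä_{x:5} = sum_{k=0}^{4} k_p_x * v^k = 4.072538
APV(future premiums) = 893 * 4.072538 = 3636.7766
V = 6656.9294 - 3636.7766
= 3020.1528


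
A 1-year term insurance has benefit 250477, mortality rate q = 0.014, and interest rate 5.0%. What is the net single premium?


NSP = benefit * q * v
v = 1/(1+i) = 0.952381
NSP = 250477 * 0.014 * 0.952381
= 3339.6933


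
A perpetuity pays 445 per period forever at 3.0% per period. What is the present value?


PV = PMT / i
= 445 / 0.03
= 14833.3333


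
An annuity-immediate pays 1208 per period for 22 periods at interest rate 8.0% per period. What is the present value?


PV = PMT * (1 - (1+i)^(-n)) / i
= 1208 * (1 - (1+0.08)^(-22)) / 0.08
= 1208 * (1 - 0.183941) / 0.08
= 1208 * 10.200744
= 12322.4983


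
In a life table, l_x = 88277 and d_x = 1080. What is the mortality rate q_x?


q_x = d_x / l_x
= 1080 / 88277
= 0.0122


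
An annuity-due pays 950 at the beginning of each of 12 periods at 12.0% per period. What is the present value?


PV_due = PMT * (1-(1+i)^(-n))/i * (1+i)
PV_immediate = 5884.6555
PV_due = 5884.6555 * 1.12
= 6590.8142


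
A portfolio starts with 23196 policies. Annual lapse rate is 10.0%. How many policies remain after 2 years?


remaining = initial * (1 - lapse)^years
= 23196 * (1 - 0.1)^2
= 23196 * 0.81
= 18788.76


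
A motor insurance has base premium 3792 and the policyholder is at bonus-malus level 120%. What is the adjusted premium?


adjusted = base * BM_level / 100
= 3792 * 120 / 100
= 3792 * 1.2
= 4550.4


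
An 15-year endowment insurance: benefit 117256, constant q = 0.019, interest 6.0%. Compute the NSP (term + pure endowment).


Term component = 19375.932
Pure endowment = 15_p_x * v^15 * benefit = 0.749955 * 0.417265 * 117256 = 36692.9143
NSP = 56068.8463


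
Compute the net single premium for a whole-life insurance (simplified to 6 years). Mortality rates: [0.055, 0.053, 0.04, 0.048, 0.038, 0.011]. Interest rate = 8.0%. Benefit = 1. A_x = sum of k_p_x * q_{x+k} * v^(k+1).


v = 0.925926
Year 0: k_p_x=1.0, q=0.055, term=0.050926
Year 1: k_p_x=0.945, q=0.053, term=0.04294
Year 2: k_p_x=0.894915, q=0.04, term=0.028416
Year 3: k_p_x=0.859118, q=0.048, term=0.030311
Year 4: k_p_x=0.817881, q=0.038, term=0.021152
Year 5: k_p_x=0.786801, q=0.011, term=0.005454
A_x = 0.1792


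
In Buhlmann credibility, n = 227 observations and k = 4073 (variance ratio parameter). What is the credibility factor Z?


Z = n / (n + k)
= 227 / (227 + 4073)
= 227 / 4300
= 0.0528


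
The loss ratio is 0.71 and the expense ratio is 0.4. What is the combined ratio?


Combined ratio = loss ratio + expense ratio
= 0.71 + 0.4
= 1.11


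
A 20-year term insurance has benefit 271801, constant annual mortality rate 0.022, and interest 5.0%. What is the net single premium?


NSP = benefit * sum_{k=0}^{n-1} k_p_x * q * v^(k+1)
With constant q=0.022, v=0.952381
Sum = 0.231751
NSP = 271801 * 0.231751
= 62990.24


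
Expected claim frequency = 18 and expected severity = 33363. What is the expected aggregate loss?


E[S] = E[N] * E[X]
= 18 * 33363
= 600534


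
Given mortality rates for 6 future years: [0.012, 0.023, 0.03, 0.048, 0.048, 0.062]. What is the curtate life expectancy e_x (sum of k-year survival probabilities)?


e_x = sum_{k=1}^{n} k_p_x
k_p_x values:
  1_p_x = 0.988
  2_p_x = 0.965276
  3_p_x = 0.936318
  4_p_x = 0.891374
  5_p_x = 0.848588
  6_p_x = 0.795976
e_x = 5.4255


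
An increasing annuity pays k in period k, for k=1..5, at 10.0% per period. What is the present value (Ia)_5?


(Ia)_n = sum_{k=1}^{n} k * v^k, v = 1/(1+i)
v = 0.909091
Sum computed term by term:
(Ia)_5 = 10.6526


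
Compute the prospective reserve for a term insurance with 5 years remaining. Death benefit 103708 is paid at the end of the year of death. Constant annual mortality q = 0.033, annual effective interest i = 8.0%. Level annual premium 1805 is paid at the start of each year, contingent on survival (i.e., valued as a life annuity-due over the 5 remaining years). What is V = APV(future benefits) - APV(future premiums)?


v = 1/(1+i) = 0.925926
APV(future benefits) per unit = sum_{k=0}^{4} k_p_x * q * v^(k+1) = 0.123981
APV(future benefits) = 103708 * 0.123981 = 12857.8534
Life annuity-due factor ä_{x:5} = sum_{k=0}^{4} k_p_x * v^k = 4.05757
APV(future premiums) = 1805 * 4.05757 = 7323.9139
V = 12857.8534 - 7323.9139
= 5533.9395


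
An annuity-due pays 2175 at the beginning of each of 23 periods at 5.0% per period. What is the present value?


PV_due = PMT * (1-(1+i)^(-n))/i * (1+i)
PV_immediate = 29337.6482
PV_due = 29337.6482 * 1.05
= 30804.5306


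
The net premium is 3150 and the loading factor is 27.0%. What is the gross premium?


Gross = net * (1 + loading)
= 3150 * (1 + 0.27)
= 3150 * 1.27
= 4000.5


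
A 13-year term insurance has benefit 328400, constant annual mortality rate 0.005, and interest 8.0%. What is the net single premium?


NSP = benefit * sum_{k=0}^{n-1} k_p_x * q * v^(k+1)
With constant q=0.005, v=0.925926
Sum = 0.038559
NSP = 328400 * 0.038559
= 12662.687


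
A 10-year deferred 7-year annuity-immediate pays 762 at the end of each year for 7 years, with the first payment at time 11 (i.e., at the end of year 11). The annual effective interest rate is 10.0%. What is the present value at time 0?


PV at time 10 of the 7-year annuity-immediate:
a_n = 762 * (1-(1+0.1)^(-7))/0.1 = 3709.7351
Discount back 10 years to time 0:
PV = 3709.7351 * (1+0.1)^(-10)
= 3709.7351 * 0.385543
= 1430.2635


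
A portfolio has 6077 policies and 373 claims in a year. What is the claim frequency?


frequency = claims / policies
= 373 / 6077
= 0.0614


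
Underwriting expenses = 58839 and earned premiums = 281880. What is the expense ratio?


Expense ratio = expenses / premiums
= 58839 / 281880
= 0.2087


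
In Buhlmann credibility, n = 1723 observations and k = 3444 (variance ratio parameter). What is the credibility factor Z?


Z = n / (n + k)
= 1723 / (1723 + 3444)
= 1723 / 5167
= 0.3335


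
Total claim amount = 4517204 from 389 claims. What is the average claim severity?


severity = total / number
= 4517204 / 389
= 11612.3496


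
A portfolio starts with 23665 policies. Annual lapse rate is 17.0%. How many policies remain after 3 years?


remaining = initial * (1 - lapse)^years
= 23665 * (1 - 0.17)^3
= 23665 * 0.571787
= 13531.3394


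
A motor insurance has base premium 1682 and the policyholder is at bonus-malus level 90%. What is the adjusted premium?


adjusted = base * BM_level / 100
= 1682 * 90 / 100
= 1682 * 0.9
= 1513.8


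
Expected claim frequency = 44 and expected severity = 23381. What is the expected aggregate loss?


E[S] = E[N] * E[X]
= 44 * 23381
= 1.0288e+06


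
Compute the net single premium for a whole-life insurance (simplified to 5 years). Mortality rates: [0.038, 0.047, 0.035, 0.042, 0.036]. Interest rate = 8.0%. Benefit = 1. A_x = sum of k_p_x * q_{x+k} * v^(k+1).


v = 0.925926
Year 0: k_p_x=1.0, q=0.038, term=0.035185
Year 1: k_p_x=0.962, q=0.047, term=0.038764
Year 2: k_p_x=0.916786, q=0.035, term=0.025472
Year 3: k_p_x=0.884698, q=0.042, term=0.027312
Year 4: k_p_x=0.847541, q=0.036, term=0.020766
A_x = 0.1475


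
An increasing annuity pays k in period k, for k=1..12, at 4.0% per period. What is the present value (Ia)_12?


(Ia)_n = sum_{k=1}^{n} k * v^k, v = 1/(1+i)
v = 0.961538
Sum computed term by term:
(Ia)_12 = 56.6328


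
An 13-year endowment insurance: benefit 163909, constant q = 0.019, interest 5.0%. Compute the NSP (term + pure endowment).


Term component = 26481.5844
Pure endowment = 13_p_x * v^13 * benefit = 0.779286 * 0.530321 * 163909 = 67739.0355
NSP = 94220.6199


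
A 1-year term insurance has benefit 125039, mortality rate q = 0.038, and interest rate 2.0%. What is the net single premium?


NSP = benefit * q * v
v = 1/(1+i) = 0.980392
NSP = 125039 * 0.038 * 0.980392
= 4658.3157


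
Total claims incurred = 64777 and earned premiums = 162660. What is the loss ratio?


Loss ratio = claims / premiums
= 64777 / 162660
= 0.3982


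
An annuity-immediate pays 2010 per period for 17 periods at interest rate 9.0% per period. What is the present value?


PV = PMT * (1 - (1+i)^(-n)) / i
= 2010 * (1 - (1+0.09)^(-17)) / 0.09
= 2010 * (1 - 0.231073) / 0.09
= 2010 * 8.543631
= 17172.6991


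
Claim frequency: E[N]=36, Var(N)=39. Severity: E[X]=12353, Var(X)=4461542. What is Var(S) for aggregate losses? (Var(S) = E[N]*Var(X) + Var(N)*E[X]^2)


Var(S) = E[N]*Var(X) + Var(N)*E[X]^2
= 36*4461542 + 39*12353^2
= 160615512 + 5951267751
= 6.1119e+09


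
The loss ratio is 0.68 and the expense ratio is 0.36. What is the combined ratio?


Combined ratio = loss ratio + expense ratio
= 0.68 + 0.36
= 1.04


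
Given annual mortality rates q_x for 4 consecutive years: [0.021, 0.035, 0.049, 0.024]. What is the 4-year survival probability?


p_k = 1 - q_k for each year
Survival = product of (1 - q_k)
= 0.979 * 0.965 * 0.951 * 0.976
= 0.8769


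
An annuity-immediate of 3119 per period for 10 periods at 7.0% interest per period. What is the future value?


FV = PMT * ((1+i)^n - 1) / i
= 3119 * ((1.07)^10 - 1) / 0.07
= 3119 * (1.967151 - 1) / 0.07
= 43093.5012


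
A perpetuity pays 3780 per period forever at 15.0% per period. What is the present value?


PV = PMT / i
= 3780 / 0.15
= 25200.0


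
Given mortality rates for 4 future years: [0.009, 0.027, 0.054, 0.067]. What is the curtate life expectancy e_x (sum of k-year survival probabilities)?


e_x = sum_{k=1}^{n} k_p_x
k_p_x values:
  1_p_x = 0.991
  2_p_x = 0.964243
  3_p_x = 0.912174
  4_p_x = 0.851058
e_x = 3.7185


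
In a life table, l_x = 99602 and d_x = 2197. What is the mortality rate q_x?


q_x = d_x / l_x
= 2197 / 99602
= 0.0221


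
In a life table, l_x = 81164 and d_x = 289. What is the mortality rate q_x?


q_x = d_x / l_x
= 289 / 81164
= 0.0036


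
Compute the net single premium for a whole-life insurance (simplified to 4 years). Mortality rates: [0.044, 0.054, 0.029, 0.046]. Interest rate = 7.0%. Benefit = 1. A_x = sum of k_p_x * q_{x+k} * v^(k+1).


v = 0.934579
Year 0: k_p_x=1.0, q=0.044, term=0.041121
Year 1: k_p_x=0.956, q=0.054, term=0.04509
Year 2: k_p_x=0.904376, q=0.029, term=0.021409
Year 3: k_p_x=0.878149, q=0.046, term=0.030817
A_x = 0.1384


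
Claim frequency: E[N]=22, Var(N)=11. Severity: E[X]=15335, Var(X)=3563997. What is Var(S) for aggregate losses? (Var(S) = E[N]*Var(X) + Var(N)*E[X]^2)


Var(S) = E[N]*Var(X) + Var(N)*E[X]^2
= 22*3563997 + 11*15335^2
= 78407934 + 2586784475
= 2.6652e+09


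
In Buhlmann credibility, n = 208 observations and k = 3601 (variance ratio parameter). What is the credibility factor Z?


Z = n / (n + k)
= 208 / (208 + 3601)
= 208 / 3809
= 0.0546


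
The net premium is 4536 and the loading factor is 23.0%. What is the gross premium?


Gross = net * (1 + loading)
= 4536 * (1 + 0.23)
= 4536 * 1.23
= 5579.28


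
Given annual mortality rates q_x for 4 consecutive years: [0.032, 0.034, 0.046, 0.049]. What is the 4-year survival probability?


p_k = 1 - q_k for each year
Survival = product of (1 - q_k)
= 0.968 * 0.966 * 0.954 * 0.951
= 0.8484


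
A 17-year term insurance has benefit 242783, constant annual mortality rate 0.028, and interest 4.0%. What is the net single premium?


NSP = benefit * sum_{k=0}^{n-1} k_p_x * q * v^(k+1)
With constant q=0.028, v=0.961538
Sum = 0.281325
NSP = 242783 * 0.281325
= 68300.9972


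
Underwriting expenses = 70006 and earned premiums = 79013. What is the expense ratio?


Expense ratio = expenses / premiums
= 70006 / 79013
= 0.886


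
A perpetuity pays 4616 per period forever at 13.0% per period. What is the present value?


PV = PMT / i
= 4616 / 0.13
= 35507.6923


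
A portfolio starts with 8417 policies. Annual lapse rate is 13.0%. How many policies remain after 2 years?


remaining = initial * (1 - lapse)^years
= 8417 * (1 - 0.13)^2
= 8417 * 0.7569
= 6370.8273


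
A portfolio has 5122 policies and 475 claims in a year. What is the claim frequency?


frequency = claims / policies
= 475 / 5122
= 0.0927


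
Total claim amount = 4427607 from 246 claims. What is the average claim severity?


severity = total / number
= 4427607 / 246
= 17998.4024


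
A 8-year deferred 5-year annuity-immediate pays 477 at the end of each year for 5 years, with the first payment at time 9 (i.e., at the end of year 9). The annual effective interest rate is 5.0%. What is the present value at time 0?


PV at time 8 of the 5-year annuity-immediate:
a_n = 477 * (1-(1+0.05)^(-5))/0.05 = 2065.1604
Discount back 8 years to time 0:
PV = 2065.1604 * (1+0.05)^(-8)
= 2065.1604 * 0.676839
= 1397.7818


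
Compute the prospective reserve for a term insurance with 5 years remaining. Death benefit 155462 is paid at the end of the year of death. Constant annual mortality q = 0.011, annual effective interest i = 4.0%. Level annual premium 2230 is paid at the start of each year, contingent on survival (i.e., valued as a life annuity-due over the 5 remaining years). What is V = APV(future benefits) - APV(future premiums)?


v = 1/(1+i) = 0.961538
APV(future benefits) per unit = sum_{k=0}^{4} k_p_x * q * v^(k+1) = 0.047946
APV(future benefits) = 155462 * 0.047946 = 7453.7858
Life annuity-due factor ä_{x:5} = sum_{k=0}^{4} k_p_x * v^k = 4.533079
APV(future premiums) = 2230 * 4.533079 = 10108.7667
V = 7453.7858 - 10108.7667
= -2654.9809


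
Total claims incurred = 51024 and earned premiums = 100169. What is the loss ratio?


Loss ratio = claims / premiums
= 51024 / 100169
= 0.5094


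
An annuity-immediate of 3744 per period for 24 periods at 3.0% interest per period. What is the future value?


FV = PMT * ((1+i)^n - 1) / i
= 3744 * ((1.03)^24 - 1) / 0.03
= 3744 * (2.032794 - 1) / 0.03
= 128892.7045


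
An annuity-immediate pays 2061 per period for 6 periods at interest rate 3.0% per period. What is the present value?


PV = PMT * (1 - (1+i)^(-n)) / i
= 2061 * (1 - (1+0.03)^(-6)) / 0.03
= 2061 * (1 - 0.837484) / 0.03
= 2061 * 5.417191
= 11164.8316


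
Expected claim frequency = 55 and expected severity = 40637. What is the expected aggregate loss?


E[S] = E[N] * E[X]
= 55 * 40637
= 2.2350e+06


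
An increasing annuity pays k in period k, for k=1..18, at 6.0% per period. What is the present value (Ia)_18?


(Ia)_n = sum_{k=1}^{n} k * v^k, v = 1/(1+i)
v = 0.943396
Sum computed term by term:
(Ia)_18 = 86.1845


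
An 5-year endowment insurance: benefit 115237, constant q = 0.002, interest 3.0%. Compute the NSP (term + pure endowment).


Term component = 1051.4142
Pure endowment = 5_p_x * v^5 * benefit = 0.99004 * 0.862609 * 115237 = 98414.3722
NSP = 99465.7865


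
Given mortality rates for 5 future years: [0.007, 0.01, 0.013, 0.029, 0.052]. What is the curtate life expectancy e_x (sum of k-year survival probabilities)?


e_x = sum_{k=1}^{n} k_p_x
k_p_x values:
  1_p_x = 0.993
  2_p_x = 0.98307
  3_p_x = 0.97029
  4_p_x = 0.942152
  5_p_x = 0.89316
e_x = 4.7817


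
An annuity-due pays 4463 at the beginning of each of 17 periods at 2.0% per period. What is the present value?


PV_due = PMT * (1-(1+i)^(-n))/i * (1+i)
PV_immediate = 63784.6242
PV_due = 63784.6242 * 1.02
= 65060.3167


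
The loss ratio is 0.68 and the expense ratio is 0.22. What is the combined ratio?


Combined ratio = loss ratio + expense ratio
= 0.68 + 0.22
= 0.9


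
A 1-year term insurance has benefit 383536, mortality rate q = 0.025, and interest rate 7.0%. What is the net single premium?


NSP = benefit * q * v
v = 1/(1+i) = 0.934579
NSP = 383536 * 0.025 * 0.934579
= 8961.1215


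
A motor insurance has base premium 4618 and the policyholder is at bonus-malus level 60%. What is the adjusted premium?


adjusted = base * BM_level / 100
= 4618 * 60 / 100
= 4618 * 0.6
= 2770.8


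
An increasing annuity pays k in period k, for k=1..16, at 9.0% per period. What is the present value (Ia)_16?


(Ia)_n = sum_{k=1}^{n} k * v^k, v = 1/(1+i)
v = 0.917431
Sum computed term by term:
(Ia)_16 = 55.8975


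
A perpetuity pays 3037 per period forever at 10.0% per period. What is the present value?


PV = PMT / i
= 3037 / 0.1
= 30370.0


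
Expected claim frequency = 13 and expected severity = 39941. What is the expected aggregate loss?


E[S] = E[N] * E[X]
= 13 * 39941
= 519233


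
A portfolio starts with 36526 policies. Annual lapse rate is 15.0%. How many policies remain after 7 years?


remaining = initial * (1 - lapse)^years
= 36526 * (1 - 0.15)^7
= 36526 * 0.320577
= 11709.3987


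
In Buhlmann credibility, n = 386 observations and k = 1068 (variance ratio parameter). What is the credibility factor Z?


Z = n / (n + k)
= 386 / (386 + 1068)
= 386 / 1454
= 0.2655


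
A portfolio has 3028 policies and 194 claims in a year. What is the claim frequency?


frequency = claims / policies
= 194 / 3028
= 0.0641


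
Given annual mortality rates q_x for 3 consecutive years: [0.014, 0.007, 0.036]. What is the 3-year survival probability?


p_k = 1 - q_k for each year
Survival = product of (1 - q_k)
= 0.986 * 0.993 * 0.964
= 0.9439


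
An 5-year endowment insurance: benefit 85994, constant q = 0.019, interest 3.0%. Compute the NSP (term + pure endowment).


Term component = 7211.8941
Pure endowment = 5_p_x * v^5 * benefit = 0.908542 * 0.862609 * 85994 = 67394.9048
NSP = 74606.7988


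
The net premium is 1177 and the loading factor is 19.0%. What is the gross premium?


Gross = net * (1 + loading)
= 1177 * (1 + 0.19)
= 1177 * 1.19
= 1400.63


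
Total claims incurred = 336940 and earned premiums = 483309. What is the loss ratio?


Loss ratio = claims / premiums
= 336940 / 483309
= 0.6972


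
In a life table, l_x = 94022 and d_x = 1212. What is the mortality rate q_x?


q_x = d_x / l_x
= 1212 / 94022
= 0.0129


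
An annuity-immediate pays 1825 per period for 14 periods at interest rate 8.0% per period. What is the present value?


PV = PMT * (1 - (1+i)^(-n)) / i
= 1825 * (1 - (1+0.08)^(-14)) / 0.08
= 1825 * (1 - 0.340461) / 0.08
= 1825 * 8.244237
= 15045.7325


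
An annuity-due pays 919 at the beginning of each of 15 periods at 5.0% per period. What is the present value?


PV_due = PMT * (1-(1+i)^(-n))/i * (1+i)
PV_immediate = 9538.9057
PV_due = 9538.9057 * 1.05
= 10015.851


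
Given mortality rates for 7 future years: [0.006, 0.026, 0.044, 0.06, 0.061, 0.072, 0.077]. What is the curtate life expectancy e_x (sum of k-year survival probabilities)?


e_x = sum_{k=1}^{n} k_p_x
k_p_x values:
  1_p_x = 0.994
  2_p_x = 0.968156
  3_p_x = 0.925557
  4_p_x = 0.870024
  5_p_x = 0.816952
  6_p_x = 0.758132
  7_p_x = 0.699756
e_x = 6.0326


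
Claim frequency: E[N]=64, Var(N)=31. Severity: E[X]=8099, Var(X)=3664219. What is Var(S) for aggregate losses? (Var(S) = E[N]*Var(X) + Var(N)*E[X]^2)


Var(S) = E[N]*Var(X) + Var(N)*E[X]^2
= 64*3664219 + 31*8099^2
= 234510016 + 2033407831
= 2.2679e+09


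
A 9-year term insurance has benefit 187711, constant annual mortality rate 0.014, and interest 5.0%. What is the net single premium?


NSP = benefit * sum_{k=0}^{n-1} k_p_x * q * v^(k+1)
With constant q=0.014, v=0.952381
Sum = 0.094546
NSP = 187711 * 0.094546
= 17747.2693


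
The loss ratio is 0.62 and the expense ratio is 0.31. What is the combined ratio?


Combined ratio = loss ratio + expense ratio
= 0.62 + 0.31
= 0.93


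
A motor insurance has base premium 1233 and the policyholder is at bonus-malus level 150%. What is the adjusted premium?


adjusted = base * BM_level / 100
= 1233 * 150 / 100
= 1233 * 1.5
= 1849.5


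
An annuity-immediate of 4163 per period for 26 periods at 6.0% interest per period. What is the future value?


FV = PMT * ((1+i)^n - 1) / i
= 4163 * ((1.06)^26 - 1) / 0.06
= 4163 * (4.549383 - 1) / 0.06
= 246268.0212


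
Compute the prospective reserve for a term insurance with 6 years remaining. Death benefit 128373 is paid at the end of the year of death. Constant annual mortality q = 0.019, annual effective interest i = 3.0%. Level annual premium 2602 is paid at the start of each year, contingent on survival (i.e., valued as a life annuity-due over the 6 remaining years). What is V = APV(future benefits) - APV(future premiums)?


v = 1/(1+i) = 0.970874
APV(future benefits) per unit = sum_{k=0}^{5} k_p_x * q * v^(k+1) = 0.098322
APV(future benefits) = 128373 * 0.098322 = 12621.8886
Life annuity-due factor ä_{x:6} = sum_{k=0}^{5} k_p_x * v^k = 5.330087
APV(future premiums) = 2602 * 5.330087 = 13868.8857
V = 12621.8886 - 13868.8857
= -1246.9971


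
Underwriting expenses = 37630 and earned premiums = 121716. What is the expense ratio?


Expense ratio = expenses / premiums
= 37630 / 121716
= 0.3092


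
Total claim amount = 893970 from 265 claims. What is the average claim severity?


severity = total / number
= 893970 / 265
= 3373.4717


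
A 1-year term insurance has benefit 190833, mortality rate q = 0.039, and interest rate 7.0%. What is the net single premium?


NSP = benefit * q * v
v = 1/(1+i) = 0.934579
NSP = 190833 * 0.039 * 0.934579
= 6955.5953


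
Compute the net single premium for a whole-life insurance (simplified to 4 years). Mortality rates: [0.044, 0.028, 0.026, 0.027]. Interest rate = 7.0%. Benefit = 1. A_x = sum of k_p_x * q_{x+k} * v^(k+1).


v = 0.934579
Year 0: k_p_x=1.0, q=0.044, term=0.041121
Year 1: k_p_x=0.956, q=0.028, term=0.02338
Year 2: k_p_x=0.929232, q=0.026, term=0.019722
Year 3: k_p_x=0.905072, q=0.027, term=0.018643
A_x = 0.1029


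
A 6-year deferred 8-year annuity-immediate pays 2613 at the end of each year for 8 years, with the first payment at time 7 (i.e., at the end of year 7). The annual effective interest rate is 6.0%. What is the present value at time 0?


PV at time 6 of the 8-year annuity-immediate:
a_n = 2613 * (1-(1+0.06)^(-8))/0.06 = 16226.1912
Discount back 6 years to time 0:
PV = 16226.1912 * (1+0.06)^(-6)
= 16226.1912 * 0.704961
= 11438.8245


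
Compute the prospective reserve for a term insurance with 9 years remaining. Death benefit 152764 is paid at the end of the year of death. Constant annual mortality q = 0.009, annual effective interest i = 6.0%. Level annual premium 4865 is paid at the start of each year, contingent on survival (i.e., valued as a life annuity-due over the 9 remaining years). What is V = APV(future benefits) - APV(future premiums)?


v = 1/(1+i) = 0.943396
APV(future benefits) per unit = sum_{k=0}^{8} k_p_x * q * v^(k+1) = 0.059264
APV(future benefits) = 152764 * 0.059264 = 9053.3611
Life annuity-due factor ä_{x:9} = sum_{k=0}^{8} k_p_x * v^k = 6.979948
APV(future premiums) = 4865 * 6.979948 = 33957.4463
V = 9053.3611 - 33957.4463
= -24904.0852


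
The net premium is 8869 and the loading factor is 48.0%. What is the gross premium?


Gross = net * (1 + loading)
= 8869 * (1 + 0.48)
= 8869 * 1.48
= 13126.12


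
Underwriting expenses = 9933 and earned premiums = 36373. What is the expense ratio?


Expense ratio = expenses / premiums
= 9933 / 36373
= 0.2731


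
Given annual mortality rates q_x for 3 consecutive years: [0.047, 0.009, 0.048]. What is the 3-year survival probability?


p_k = 1 - q_k for each year
Survival = product of (1 - q_k)
= 0.953 * 0.991 * 0.952
= 0.8991


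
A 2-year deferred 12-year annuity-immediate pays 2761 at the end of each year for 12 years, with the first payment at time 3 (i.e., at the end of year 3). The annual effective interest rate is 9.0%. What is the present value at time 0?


PV at time 2 of the 12-year annuity-immediate:
a_n = 2761 * (1-(1+0.09)^(-12))/0.09 = 19770.7625
Discount back 2 years to time 0:
PV = 19770.7625 * (1+0.09)^(-2)
= 19770.7625 * 0.84168
= 16640.6552


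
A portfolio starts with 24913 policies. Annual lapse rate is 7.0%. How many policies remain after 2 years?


remaining = initial * (1 - lapse)^years
= 24913 * (1 - 0.07)^2
= 24913 * 0.8649
= 21547.2537


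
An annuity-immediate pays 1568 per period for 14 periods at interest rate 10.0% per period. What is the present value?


PV = PMT * (1 - (1+i)^(-n)) / i
= 1568 * (1 - (1+0.1)^(-14)) / 0.1
= 1568 * (1 - 0.263331) / 0.1
= 1568 * 7.366687
= 11550.9659


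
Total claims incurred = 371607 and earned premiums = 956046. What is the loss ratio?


Loss ratio = claims / premiums
= 371607 / 956046
= 0.3887


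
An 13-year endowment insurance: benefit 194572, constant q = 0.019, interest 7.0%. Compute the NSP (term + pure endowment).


Term component = 28105.4951
Pure endowment = 13_p_x * v^13 * benefit = 0.779286 * 0.414964 * 194572 = 62919.9442
NSP = 91025.4393


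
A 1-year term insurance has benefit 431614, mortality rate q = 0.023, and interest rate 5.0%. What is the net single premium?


NSP = benefit * q * v
v = 1/(1+i) = 0.952381
NSP = 431614 * 0.023 * 0.952381
= 9454.4019


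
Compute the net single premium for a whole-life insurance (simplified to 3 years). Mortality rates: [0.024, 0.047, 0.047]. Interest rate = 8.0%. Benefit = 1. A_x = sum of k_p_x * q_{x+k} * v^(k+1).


v = 0.925926
Year 0: k_p_x=1.0, q=0.024, term=0.022222
Year 1: k_p_x=0.976, q=0.047, term=0.039328
Year 2: k_p_x=0.930128, q=0.047, term=0.034703
A_x = 0.0963


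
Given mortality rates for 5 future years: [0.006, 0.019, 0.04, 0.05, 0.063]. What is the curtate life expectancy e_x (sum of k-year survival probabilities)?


e_x = sum_{k=1}^{n} k_p_x
k_p_x values:
  1_p_x = 0.994
  2_p_x = 0.975114
  3_p_x = 0.936109
  4_p_x = 0.889304
  5_p_x = 0.833278
e_x = 4.6278


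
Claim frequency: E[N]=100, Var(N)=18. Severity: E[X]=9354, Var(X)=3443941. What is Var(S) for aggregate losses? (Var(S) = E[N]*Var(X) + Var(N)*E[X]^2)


Var(S) = E[N]*Var(X) + Var(N)*E[X]^2
= 100*3443941 + 18*9354^2
= 344394100 + 1574951688
= 1.9193e+09


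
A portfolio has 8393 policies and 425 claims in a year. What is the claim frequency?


frequency = claims / policies
= 425 / 8393
= 0.0506


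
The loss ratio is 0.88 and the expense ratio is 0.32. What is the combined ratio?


Combined ratio = loss ratio + expense ratio
= 0.88 + 0.32
= 1.2


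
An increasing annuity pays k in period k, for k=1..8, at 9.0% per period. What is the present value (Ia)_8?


(Ia)_n = sum_{k=1}^{n} k * v^k, v = 1/(1+i)
v = 0.917431
Sum computed term by term:
(Ia)_8 = 22.4225


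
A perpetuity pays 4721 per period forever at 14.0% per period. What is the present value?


PV = PMT / i
= 4721 / 0.14
= 33721.4286


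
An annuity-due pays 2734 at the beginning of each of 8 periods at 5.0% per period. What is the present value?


PV_due = PMT * (1-(1+i)^(-n))/i * (1+i)
PV_immediate = 17670.4237
PV_due = 17670.4237 * 1.05
= 18553.9449


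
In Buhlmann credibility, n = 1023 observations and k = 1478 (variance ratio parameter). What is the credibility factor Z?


Z = n / (n + k)
= 1023 / (1023 + 1478)
= 1023 / 2501
= 0.409


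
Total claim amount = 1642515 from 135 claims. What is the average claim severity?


severity = total / number
= 1642515 / 135
= 12166.7778


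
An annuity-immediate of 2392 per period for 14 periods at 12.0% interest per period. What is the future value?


FV = PMT * ((1+i)^n - 1) / i
= 2392 * ((1.12)^14 - 1) / 0.12
= 2392 * (4.887112 - 1) / 0.12
= 77483.1049


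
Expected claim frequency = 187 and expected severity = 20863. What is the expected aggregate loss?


E[S] = E[N] * E[X]
= 187 * 20863
= 3.9014e+06


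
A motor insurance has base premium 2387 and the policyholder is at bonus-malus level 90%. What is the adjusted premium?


adjusted = base * BM_level / 100
= 2387 * 90 / 100
= 2387 * 0.9
= 2148.3


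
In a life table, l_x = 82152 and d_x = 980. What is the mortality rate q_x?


q_x = d_x / l_x
= 980 / 82152
= 0.0119


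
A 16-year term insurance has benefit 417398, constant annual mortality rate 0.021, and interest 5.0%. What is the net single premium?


NSP = benefit * sum_{k=0}^{n-1} k_p_x * q * v^(k+1)
With constant q=0.021, v=0.952381
Sum = 0.199291
NSP = 417398 * 0.199291
= 83183.5244


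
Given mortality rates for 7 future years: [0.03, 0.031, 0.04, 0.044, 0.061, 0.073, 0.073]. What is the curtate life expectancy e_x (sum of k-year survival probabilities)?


e_x = sum_{k=1}^{n} k_p_x
k_p_x values:
  1_p_x = 0.97
  2_p_x = 0.93993
  3_p_x = 0.902333
  4_p_x = 0.86263
  5_p_x = 0.81001
  6_p_x = 0.750879
  7_p_x = 0.696065
e_x = 5.9318


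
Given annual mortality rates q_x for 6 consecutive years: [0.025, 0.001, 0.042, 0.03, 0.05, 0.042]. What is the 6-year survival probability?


p_k = 1 - q_k for each year
Survival = product of (1 - q_k)
= 0.975 * 0.999 * 0.958 * 0.97 * 0.95 * 0.958
= 0.8238


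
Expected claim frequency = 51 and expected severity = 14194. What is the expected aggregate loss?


E[S] = E[N] * E[X]
= 51 * 14194
= 723894


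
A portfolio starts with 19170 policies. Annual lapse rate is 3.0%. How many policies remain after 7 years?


remaining = initial * (1 - lapse)^years
= 19170 * (1 - 0.03)^7
= 19170 * 0.807983
= 15489.0311


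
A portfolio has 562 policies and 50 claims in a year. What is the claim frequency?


frequency = claims / policies
= 50 / 562
= 0.089


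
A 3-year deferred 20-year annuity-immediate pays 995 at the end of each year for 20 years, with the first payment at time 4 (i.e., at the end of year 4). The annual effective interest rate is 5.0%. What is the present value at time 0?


PV at time 3 of the 20-year annuity-immediate:
a_n = 995 * (1-(1+0.05)^(-20))/0.05 = 12399.8993
Discount back 3 years to time 0:
PV = 12399.8993 * (1+0.05)^(-3)
= 12399.8993 * 0.863838
= 10711.4992


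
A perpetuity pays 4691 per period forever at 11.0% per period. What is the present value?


PV = PMT / i
= 4691 / 0.11
= 42645.4545


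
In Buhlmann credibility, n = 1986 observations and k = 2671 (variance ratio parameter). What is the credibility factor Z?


Z = n / (n + k)
= 1986 / (1986 + 2671)
= 1986 / 4657
= 0.4265
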